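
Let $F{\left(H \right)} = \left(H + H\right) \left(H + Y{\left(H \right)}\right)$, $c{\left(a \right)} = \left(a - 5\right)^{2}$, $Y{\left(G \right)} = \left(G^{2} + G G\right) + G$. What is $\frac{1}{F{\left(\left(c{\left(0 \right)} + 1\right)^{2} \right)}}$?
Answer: $\frac{1}{1237491008} \approx 8.0809 \cdot 10^{-10}$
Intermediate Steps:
$Y{\left(G \right)} = G + 2 G^{2}$ ($Y{\left(G \right)} = \left(G^{2} + G^{2}\right) + G = 2 G^{2} + G = G + 2 G^{2}$)
$c{\left(a \right)} = \left(-5 + a\right)^{2}$
$F{\left(H \right)} = 2 H \left(H + H \left(1 + 2 H\right)\right)$ ($F{\left(H \right)} = \left(H + H\right) \left(H + H \left(1 + 2 H\right)\right) = 2 H \left(H + H \left(1 + 2 H\right)\right)$)
$\frac{1}{F{\left(\left(c{\left(0 \right)} + 1\right)^{2} \right)}} = \frac{1}{4 \left(\left(\left(-5 + 0\right)^{2} + 1\right)^{2}\right)^{2} \left(1 + \left(\left(-5 + 0\right)^{2} + 1\right)^{2}\right)} = \frac{1}{4 \left(\left(\left(-5\right)^{2} + 1\right)^{2}\right)^{2} \left(1 + \left(\left(-5\right)^{2} + 1\right)^{2}\right)} = \frac{1}{4 \left(\left(25 + 1\right)^{2}\right)^{2} \left(1 + \left(25 + 1\right)^{2}\right)} = \frac{1}{4 \left(26^{2}\right)^{2} \left(1 + 26^{2}\right)} = \frac{1}{4 \cdot 676^{2} \left(1 + 676\right)} = \frac{1}{4 \cdot 456976 \cdot 677} = \frac{1}{1237491008}$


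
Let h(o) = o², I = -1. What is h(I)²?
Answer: 1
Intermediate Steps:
h(I)² = ((-1)²)² = 1² = 1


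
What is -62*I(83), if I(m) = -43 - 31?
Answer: 4588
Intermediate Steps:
I(m) = -74
-62*I(83) = -62*(-74) = 4588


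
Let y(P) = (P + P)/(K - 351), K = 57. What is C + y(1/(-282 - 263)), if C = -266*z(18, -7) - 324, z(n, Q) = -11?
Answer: 208459231/80115 ≈ 2602.0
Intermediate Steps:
C = 2602 (C = -266*(-11) - 324 = 2926 - 324 = 2602)
y(P) = -P/147 (y(P) = (P + P)/(57 - 351) = (2*P)/(-294) = (2*P)*(-1/294) = -P/147)
C + y(1/(-282 - 263)) = 2602 - 1/(147*(-282 - 263)) = 2602 - 1/147/(-545) = 2602 - 1/147*(-1/545) = 2602 + 1/80115 = 208459231/80115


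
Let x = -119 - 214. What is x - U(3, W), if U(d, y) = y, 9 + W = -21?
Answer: -303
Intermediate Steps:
W = -30 (W = -9 - 21 = -30)
x = -333
x - U(3, W) = -333 - 1*(-30) = -333 + 30 = -303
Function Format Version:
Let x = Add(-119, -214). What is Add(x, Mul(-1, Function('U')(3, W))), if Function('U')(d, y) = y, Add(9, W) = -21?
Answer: -303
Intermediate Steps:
W = -30 (W = Add(-9, -21) = -30)
x = -333
Add(x, Mul(-1, Function('U')(3, W))) = Add(-333, Mul(-1, -30)) = Add(-333, 30) = -303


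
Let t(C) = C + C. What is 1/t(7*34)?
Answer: 1/476 ≈ 0.0021008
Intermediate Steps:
t(C) = 2*C
1/t(7*34) = 1/(2*(7*34)) = 1/(2*238) = 1/476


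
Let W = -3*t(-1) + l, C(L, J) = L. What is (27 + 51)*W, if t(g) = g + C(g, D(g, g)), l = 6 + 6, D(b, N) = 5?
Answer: 1404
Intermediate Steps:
l = 12
t(g) = 2*g (t(g) = g + g = 2*g)
W = 18 (W = -6*(-1) + 12 = -3*(-2) + 12 = 6 + 12 = 18)
(27 + 51)*W = (27 + 51)*18 = 78*18 = 1404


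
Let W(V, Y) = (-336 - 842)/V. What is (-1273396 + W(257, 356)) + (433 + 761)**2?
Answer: 39124502/257 ≈ 1.5224e+5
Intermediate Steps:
W(V, Y) = -1178/V
(-1273396 + W(257, 356)) + (433 + 761)**2 = (-1273396 - 1178/257) + (433 + 761)**2 = (-1273396 - 1178*1/257) + 1194**2 = (-1273396 - 1178/257) + 1425636 = -327263950/257 + 1425636 = 39124502/257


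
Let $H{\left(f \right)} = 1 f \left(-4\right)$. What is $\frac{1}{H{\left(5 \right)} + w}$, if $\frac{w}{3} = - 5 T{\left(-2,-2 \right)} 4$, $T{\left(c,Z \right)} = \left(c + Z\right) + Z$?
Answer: $\frac{1}{340} \approx 0.0029412$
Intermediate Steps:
$T{\left(c,Z \right)} = c + 2 Z$ ($T{\left(c,Z \right)} = \left(Z + c\right) + Z = c + 2 Z$)
$H{\left(f \right)} = - 4 f$ ($H{\left(f \right)} = f \left(-4\right) = - 4 f$)
$w = 360$ ($w = 3 - 5 \left(-2 + 2 \left(-2\right)\right) 4 = 3 - 5 \left(-2 - 4\right) 4 = 3 \left(-5\right) \left(-6\right) 4 = 3 \cdot 30 \cdot 4 = 3 \cdot 120 = 360$)
$\frac{1}{H{\left(5 \right)} + w} = \frac{1}{\left(-4\right) 5 + 360} = \frac{1}{-20 + 360} = \frac{1}{340}$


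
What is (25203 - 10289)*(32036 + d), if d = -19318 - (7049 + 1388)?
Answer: 63846834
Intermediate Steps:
d = -27755 (d = -19318 - 1*8437 = -19318 - 8437 = -27755)
(25203 - 10289)*(32036 + d) = (25203 - 10289)*(32036 - 27755) = 14914*4281 = 63846834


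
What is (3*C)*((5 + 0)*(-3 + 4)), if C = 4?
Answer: 60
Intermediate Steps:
(3*C)*((5 + 0)*(-3 + 4)) = (3*4)*((5 + 0)*(-3 + 4)) = 12*(5*1) = 12*5 = 60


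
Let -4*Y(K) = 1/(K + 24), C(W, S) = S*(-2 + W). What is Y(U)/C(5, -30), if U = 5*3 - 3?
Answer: 1/12960 ≈ 7.7161e-5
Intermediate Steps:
U = 12 (U = 15 - 3 = 12)
Y(K) = -1/(4*(24 + K)) (Y(K) = -1/(4*(K + 24)) = -1/(4*(24 + K)))
Y(U)/C(5, -30) = (-1/(96 + 4*12))/((-30*(-2 + 5))) = (-1/(96 + 48))/((-30*3)) = -1/144/(-90) = -1*1/144*(-1/90) = -1/144*(-1/90) = 1/12960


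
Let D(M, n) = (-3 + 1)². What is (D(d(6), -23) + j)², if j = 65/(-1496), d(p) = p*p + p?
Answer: 35034561/2238016 ≈ 15.654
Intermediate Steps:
d(p) = p + p² (d(p) = p² + p = p + p²)
D(M, n) = 4 (D(M, n) = (-2)² = 4)
j = -65/1496 (j = 65*(-1/1496) = -65/1496 ≈ -0.043449)
(D(d(6), -23) + j)² = (4 - 65/1496)² = (5919/1496)² = 35034561/2238016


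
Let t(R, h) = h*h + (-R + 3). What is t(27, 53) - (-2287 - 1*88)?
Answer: 5160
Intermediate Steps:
t(R, h) = 3 + h² - R (t(R, h) = h² + (3 - R) = 3 + h² - R)
t(27, 53) - (-2287 - 1*88) = (3 + 53² - 1*27) - (-2287 - 1*88) = (3 + 2809 - 27) - (-2287 - 88) = 2785 - 1*(-2375) = 2785 + 2375 = 5160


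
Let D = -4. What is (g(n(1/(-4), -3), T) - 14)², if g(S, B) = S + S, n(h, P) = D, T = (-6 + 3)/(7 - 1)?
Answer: 484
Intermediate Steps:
T = -½ (T = -3/6 = -3*⅙ = -½ ≈ -0.50000)
n(h, P) = -4
g(S, B) = 2*S
(g(n(1/(-4), -3), T) - 14)² = (2*(-4) - 14)² = (-8 - 14)² = (-22)² = 484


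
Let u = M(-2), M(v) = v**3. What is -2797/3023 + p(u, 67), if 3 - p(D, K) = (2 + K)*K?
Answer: -13969057/3023 ≈ -4620.9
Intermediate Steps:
u = -8 (u = (-2)**3 = -8)
p(D, K) = 3 - K*(2 + K) (p(D, K) = 3 - (2 + K)*K = 3 - K*(2 + K))
-2797/3023 + p(u, 67) = -2797/3023 + (3 - 1*67**2 - 2*67) = -2797*1/3023 + (3 - 1*4489 - 134) = -2797/3023 + (3 - 4489 - 134) = -2797/3023 - 4620 = -13969057/3023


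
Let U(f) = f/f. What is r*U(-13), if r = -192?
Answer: -192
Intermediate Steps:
U(f) = 1
r*U(-13) = -192*1 = -192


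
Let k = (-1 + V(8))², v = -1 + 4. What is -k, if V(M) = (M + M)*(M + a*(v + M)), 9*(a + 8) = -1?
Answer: -137007025/81 ≈ -1.6914e+6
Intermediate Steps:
a = -73/9 (a = -8 + (⅑)*(-1) = -8 - ⅑ = -73/9 ≈ -8.1111)
v = 3
V(M) = 2*M*(-73/3 - 64*M/9) (V(M) = (M + M)*(M - 73*(3 + M)/9) = (2*M)*(M + (-73/3 - 73*M/9)) = (2*M)*(-73/3 - 64*M/9) = 2*M*(-73/3 - 64*M/9))
k = 137007025/81 (k = (-1 + (2/9)*8*(-219 - 64*8))² = (-1 + (2/9)*8*(-219 - 512))² = (-1 + (2/9)*8*(-731))² = (-1 - 11696/9)² = (-11705/9)² = 137007025/81 ≈ 1.6914e+6)
-k = -1*137007025/81 = -137007025/81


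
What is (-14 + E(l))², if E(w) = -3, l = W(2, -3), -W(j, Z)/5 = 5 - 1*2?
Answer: 289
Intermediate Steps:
W(j, Z) = -15 (W(j, Z) = -5*(5 - 1*2) = -5*(5 - 2) = -5*3 = -15)
l = -15
(-14 + E(l))² = (-14 - 3)² = (-17)² = 289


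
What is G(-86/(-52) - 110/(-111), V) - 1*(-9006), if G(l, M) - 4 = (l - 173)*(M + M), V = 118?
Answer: -45012680/1443 ≈ -31194.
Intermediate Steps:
G(l, M) = 4 + 2*M*(-173 + l) (G(l, M) = 4 + (l - 173)*(M + M) = 4 + (-173 + l)*(2*M) = 4 + 2*M*(-173 + l))
G(-86/(-52) - 110/(-111), V) - 1*(-9006) = (4 - 346*118 + 2*118*(-86/(-52) - 110/(-111))) - 1*(-9006) = (4 - 40828 + 2*118*(-86*(-1/52) - 110*(-1/111))) + 9006 = (4 - 40828 + 2*118*(43/26 + 110/111)) + 9006 = (4 - 40828 + 2*118*(7633/2886)) + 9006 = (4 - 40828 + 900694/1443) + 9006 = -58008338/1443 + 9006 = -45012680/1443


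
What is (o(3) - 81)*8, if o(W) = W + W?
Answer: -600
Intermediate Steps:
o(W) = 2*W
(o(3) - 81)*8 = (2*3 - 81)*8 = (6 - 81)*8 = -75*8 = -600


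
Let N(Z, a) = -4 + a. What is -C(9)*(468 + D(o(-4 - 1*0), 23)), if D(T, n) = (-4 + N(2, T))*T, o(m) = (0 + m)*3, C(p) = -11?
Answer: 7788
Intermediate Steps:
o(m) = 3*m (o(m) = m*3 = 3*m)
D(T, n) = T*(-8 + T) (D(T, n) = (-4 + (-4 + T))*T = (-8 + T)*T = T*(-8 + T))
-C(9)*(468 + D(o(-4 - 1*0), 23)) = -(-11)*(468 + (3*(-4 - 1*0))*(-8 + 3*(-4 - 1*0))) = -(-11)*(468 + (3*(-4 + 0))*(-8 + 3*(-4 + 0))) = -(-11)*(468 + (3*(-4))*(-8 + 3*(-4))) = -(-11)*(468 - 12*(-8 - 12)) = -(-11)*(468 - 12*(-20)) = -(-11)*(468 + 240) = -(-11)*708 = -1*(-7788) = 7788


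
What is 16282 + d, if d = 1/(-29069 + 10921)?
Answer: 295485735/18148 ≈ 16282.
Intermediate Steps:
d = -1/18148 (d = 1/(-18148) = -1/18148 ≈ -5.5103e-5)
16282 + d = 16282 - 1/18148 = 295485735/18148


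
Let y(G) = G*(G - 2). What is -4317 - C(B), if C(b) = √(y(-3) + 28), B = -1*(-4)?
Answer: -4317 - √43 ≈ -4323.6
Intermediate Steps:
B = 4
y(G) = G*(-2 + G)
C(b) = √43 (C(b) = √(-3*(-2 - 3) + 28) = √(-3*(-5) + 28) = √(15 + 28) = √43)
-4317 - C(B) = -4317 - √43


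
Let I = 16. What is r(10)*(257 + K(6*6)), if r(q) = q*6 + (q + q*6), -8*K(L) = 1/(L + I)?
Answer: 534555/16 ≈ 33410.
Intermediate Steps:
K(L) = -1/(8*(16 + L)) (K(L) = -1/(8*(L + 16)) = -1/(8*(16 + L)))
r(q) = 13*q (r(q) = 6*q + (q + 6*q) = 6*q + 7*q = 13*q)
r(10)*(257 + K(6*6)) = (13*10)*(257 - 1/(128 + 8*(6*6))) = 130*(257 - 1/(128 + 8*36)) = 130*(257 - 1/(128 + 288)) = 130*(257 - 1/416) = 130*(106911/416) = 534555/16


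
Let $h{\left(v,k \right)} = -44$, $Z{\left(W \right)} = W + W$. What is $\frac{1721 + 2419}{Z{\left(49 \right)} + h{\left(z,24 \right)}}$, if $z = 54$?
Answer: $\frac{230}{3} \approx 76.667$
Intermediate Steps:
$Z{\left(W \right)} = 2 W$
$\frac{1721 + 2419}{Z{\left(49 \right)} + h{\left(z,24 \right)}} = \frac{1721 + 2419}{2 \cdot 49 - 44} = \frac{4140}{98 - 44} = \frac{4140}{54} = 4140 \cdot \frac{1}{54} = \frac{230}{3}$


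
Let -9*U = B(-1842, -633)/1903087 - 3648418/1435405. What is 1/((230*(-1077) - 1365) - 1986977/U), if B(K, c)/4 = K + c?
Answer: -6957467375866/50583367469208115305 ≈ -1.3754e-7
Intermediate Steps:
B(K, c) = 4*K + 4*c (B(K, c) = 4*(K + c) = 4*K + 4*c)
U = 6957467375866/24585305357115 (U = -((4*(-1842) + 4*(-633))/1903087 - 3648418/1435405)/9 = -((-7368 - 2532)*(1/1903087) - 3648418*1/1435405)/9 = -(-9900*1/1903087 - 3648418/1435405)/9 = -(-9900/1903087 - 3648418/1435405)/9 = -1/9*(-6957467375866/2731700595235) = 6957467375866/24585305357115 ≈ 0.28299)
1/((230*(-1077) - 1365) - 1986977/U) = 1/((230*(-1077) - 1365) - 1986977/6957467375866/24585305357115) = 1/((-247710 - 1365) - 1986977*24585305357115/6957467375866) = 1/(-249075 - 48850436282564291355/6957467375866) = 1/(-50583367469208115305/6957467375866) = -6957467375866/50583367469208115305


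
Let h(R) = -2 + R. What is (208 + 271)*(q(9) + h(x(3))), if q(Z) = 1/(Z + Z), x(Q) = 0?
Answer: -16765/18 ≈ -931.39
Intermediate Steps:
q(Z) = 1/(2*Z)
(208 + 271)*(q(9) + h(x(3))) = (208 + 271)*((1/2)/9 + (-2 + 0)) = 479*((1/2)*(1/9) - 2) = 479*(1/18 - 2) = 479*(-35/18) = -16765/18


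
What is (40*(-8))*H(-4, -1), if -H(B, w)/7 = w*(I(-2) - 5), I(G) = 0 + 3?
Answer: 4480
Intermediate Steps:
I(G) = 3
H(B, w) = 14*w (H(B, w) = -7*w*(3 - 5) = -7*w*(-2) = -(-14)*w = 14*w)
(40*(-8))*H(-4, -1) = (40*(-8))*(14*(-1)) = -320*(-14) = 4480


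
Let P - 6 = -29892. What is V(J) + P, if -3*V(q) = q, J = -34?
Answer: -89624/3 ≈ -29875.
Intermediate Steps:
P = -29886 (P = 6 - 29892 = -29886)
V(q) = -q/3
V(J) + P = -⅓*(-34) - 29886 = 34/3 - 29886 = -89624/3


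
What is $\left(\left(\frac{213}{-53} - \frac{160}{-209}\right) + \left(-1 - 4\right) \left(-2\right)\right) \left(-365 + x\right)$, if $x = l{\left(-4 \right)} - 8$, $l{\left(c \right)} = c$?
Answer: $- \frac{28174341}{11077} \approx -2543.5$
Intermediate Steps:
$x = -12$ ($x = -4 - 8 = -12$)
$\left(\left(\frac{213}{-53} - \frac{160}{-209}\right) + \left(-1 - 4\right) \left(-2\right)\right) \left(-365 + x\right) = \left(\left(\frac{213}{-53} - \frac{160}{-209}\right) + \left(-1 - 4\right) \left(-2\right)\right) \left(-365 - 12\right) = \left(\left(213 \left(- \frac{1}{53}\right) - - \frac{160}{209}\right) - -10\right) \left(-377\right) = \left(\left(- \frac{213}{53} + \frac{160}{209}\right) + 10\right) \left(-377\right) = \left(- \frac{36037}{11077} + 10\right) \left(-377\right) = \frac{74733}{11077} \left(-377\right) = - \frac{28174341}{11077}$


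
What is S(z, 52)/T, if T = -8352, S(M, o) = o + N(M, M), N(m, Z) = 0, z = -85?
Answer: -13/2088 ≈ -0.0062261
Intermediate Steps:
S(M, o) = o (S(M, o) = o + 0 = o)
S(z, 52)/T = 52/(-8352) = 52*(-1/8352) = -13/2088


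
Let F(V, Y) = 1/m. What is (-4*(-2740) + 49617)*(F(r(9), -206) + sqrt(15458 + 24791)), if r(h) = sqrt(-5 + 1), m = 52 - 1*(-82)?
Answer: 60577/134 + 60577*sqrt(40249) ≈ 1.2154e+7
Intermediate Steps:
m = 134 (m = 52 + 82 = 134)
r(h) = 2*I (r(h) = sqrt(-4) = 2*I)
F(V, Y) = 1/134
(-4*(-2740) + 49617)*(F(r(9), -206) + sqrt(15458 + 24791)) = (-4*(-2740) + 49617)*(1/134 + sqrt(15458 + 24791)) = (10960 + 49617)*(1/134 + sqrt(40249)) = 60577*(1/134 + sqrt(40249)) = 60577/134 + 60577*sqrt(40249)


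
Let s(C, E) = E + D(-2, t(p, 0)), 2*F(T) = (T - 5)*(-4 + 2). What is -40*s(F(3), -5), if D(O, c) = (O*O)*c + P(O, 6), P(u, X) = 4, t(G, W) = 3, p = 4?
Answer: -440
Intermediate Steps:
D(O, c) = 4 + c*O² (D(O, c) = (O*O)*c + 4 = O²*c + 4 = c*O² + 4 = 4 + c*O²)
F(T) = 5 - T (F(T) = ((T - 5)*(-4 + 2))/2 = ((-5 + T)*(-2))/2 = (10 - 2*T)/2 = 5 - T)
s(C, E) = 16 + E (s(C, E) = E + (4 + 3*(-2)²) = E + (4 + 3*4) = E + (4 + 12) = E + 16 = 16 + E)
-40*s(F(3), -5) = -40*(16 - 5) = -40*11 = -440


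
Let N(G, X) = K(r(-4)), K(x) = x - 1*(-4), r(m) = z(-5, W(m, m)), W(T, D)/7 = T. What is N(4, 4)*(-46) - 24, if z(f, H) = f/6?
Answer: -509/3 ≈ -169.67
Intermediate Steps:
W(T, D) = 7*T
z(f, H) = f/6 (z(f, H) = f*(⅙) = f/6)
r(m) = -⅚ (r(m) = (⅙)*(-5) = -⅚)
K(x) = 4 + x (K(x) = x + 4 = 4 + x)
N(G, X) = 19/6 (N(G, X) = 4 - ⅚ = 19/6)
N(4, 4)*(-46) - 24 = (19/6)*(-46) - 24 = -437/3 - 24 = -509/3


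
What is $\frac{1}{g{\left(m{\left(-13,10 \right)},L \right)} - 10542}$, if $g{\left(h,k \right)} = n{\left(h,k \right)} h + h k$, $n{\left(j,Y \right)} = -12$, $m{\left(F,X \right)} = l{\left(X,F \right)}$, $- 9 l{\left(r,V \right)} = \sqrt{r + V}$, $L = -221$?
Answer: $- \frac{284634}{3000665917} - \frac{699 i \sqrt{3}}{3000665917} \approx -9.4857 \cdot 10^{-5} - 4.0348 \cdot 10^{-7} i$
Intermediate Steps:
$l{\left(r,V \right)} = - \frac{\sqrt{V + r}}{9}$ ($l{\left(r,V \right)} = - \frac{\sqrt{r + V}}{9} = - \frac{\sqrt{V + r}}{9}$)
$m{\left(F,X \right)} = - \frac{\sqrt{F + X}}{9}$
$g{\left(h,k \right)} = - 12 h + h k$
$\frac{1}{g{\left(m{\left(-13,10 \right)},L \right)} - 10542} = \frac{1}{- \frac{\sqrt{-13 + 10}}{9} \left(-12 - 221\right) - 10542} = \frac{1}{- \frac{\sqrt{-3}}{9} \left(-233\right) - 10542} = \frac{1}{- \frac{i \sqrt{3}}{9} \left(-233\right) - 10542} = \frac{1}{\frac{233 i \sqrt{3}}{9} - 10542} = \frac{1}{-10542 + \frac{233 i \sqrt{3}}{9}}$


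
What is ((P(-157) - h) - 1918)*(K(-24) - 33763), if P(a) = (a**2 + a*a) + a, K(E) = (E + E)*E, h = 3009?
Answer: -1441862754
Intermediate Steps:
K(E) = 2*E**2 (K(E) = (2*E)*E = 2*E**2)
P(a) = a + 2*a**2 (P(a) = (a**2 + a**2) + a = 2*a**2 + a = a + 2*a**2)
((P(-157) - h) - 1918)*(K(-24) - 33763) = ((-157*(1 + 2*(-157)) - 1*3009) - 1918)*(2*(-24)**2 - 33763) = ((-157*(1 - 314) - 3009) - 1918)*(2*576 - 33763) = ((-157*(-313) - 3009) - 1918)*(1152 - 33763) = ((49141 - 3009) - 1918)*(-32611) = (46132 - 1918)*(-32611) = 44214*(-32611) = -1441862754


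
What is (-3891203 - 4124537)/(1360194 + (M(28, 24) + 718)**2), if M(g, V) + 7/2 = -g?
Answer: -6412592/1465181 ≈ -4.3767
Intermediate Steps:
M(g, V) = -7/2 - g
(-3891203 - 4124537)/(1360194 + (M(28, 24) + 718)**2) = (-3891203 - 4124537)/(1360194 + ((-7/2 - 1*28) + 718)**2) = -8015740/(1360194 + ((-7/2 - 28) + 718)**2) = -8015740/(1360194 + (-63/2 + 718)**2) = -8015740/(1360194 + (1373/2)**2) = -8015740/(1360194 + 1885129/4) = -8015740/7325905/4 = -8015740*4/7325905 = -6412592/1465181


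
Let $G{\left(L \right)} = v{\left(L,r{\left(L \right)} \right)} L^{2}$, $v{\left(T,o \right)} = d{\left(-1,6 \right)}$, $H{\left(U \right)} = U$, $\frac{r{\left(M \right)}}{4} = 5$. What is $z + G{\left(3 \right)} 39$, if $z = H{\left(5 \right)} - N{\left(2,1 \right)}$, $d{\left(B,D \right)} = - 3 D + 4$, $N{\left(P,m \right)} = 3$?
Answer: $-4912$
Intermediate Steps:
$r{\left(M \right)} = 20$ ($r{\left(M \right)} = 4 \cdot 5 = 20$)
$d{\left(B,D \right)} = 4 - 3 D$
$v{\left(T,o \right)} = -14$ ($v{\left(T,o \right)} = 4 - 18 = -14$)
$G{\left(L \right)} = - 14 L^{2}$
$z = 2$ ($z = 5 - 3 = 2$)
$z + G{\left(3 \right)} 39 = 2 + - 14 \cdot 3^{2} \cdot 39 = 2 + \left(-14\right) 9 \cdot 39 = 2 - 4914 = -4912$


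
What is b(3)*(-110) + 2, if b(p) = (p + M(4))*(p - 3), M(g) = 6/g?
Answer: 2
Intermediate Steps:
b(p) = (-3 + p)*(3/2 + p) (b(p) = (p + 6/4)*(p - 3) = (p + 6*(¼))*(-3 + p) = (p + 3/2)*(-3 + p) = (3/2 + p)*(-3 + p) = (-3 + p)*(3/2 + p))
b(3)*(-110) + 2 = (-9/2 + 3² - 3/2*3)*(-110) + 2 = (-9/2 + 9 - 9/2)*(-110) + 2 = 0*(-110) + 2 = 0 + 2 = 2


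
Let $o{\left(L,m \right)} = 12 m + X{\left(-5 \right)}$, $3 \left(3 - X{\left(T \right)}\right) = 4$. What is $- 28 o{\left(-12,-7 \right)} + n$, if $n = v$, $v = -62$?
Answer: $\frac{6730}{3} \approx 2243.3$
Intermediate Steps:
$n = -62$
$X{\left(T \right)} = \frac{5}{3}$ ($X{\left(T \right)} = 3 - \frac{4}{3} = \frac{5}{3}$)
$o{\left(L,m \right)} = \frac{5}{3} + 12 m$ ($o{\left(L,m \right)} = 12 m + \frac{5}{3} = \frac{5}{3} + 12 m$)
$- 28 o{\left(-12,-7 \right)} + n = - 28 \left(\frac{5}{3} + 12 \left(-7\right)\right) - 62 = - 28 \left(\frac{5}{3} - 84\right) - 62 = \left(-28\right) \left(- \frac{247}{3}\right) - 62 = \frac{6916}{3} - 62 = \frac{6730}{3}$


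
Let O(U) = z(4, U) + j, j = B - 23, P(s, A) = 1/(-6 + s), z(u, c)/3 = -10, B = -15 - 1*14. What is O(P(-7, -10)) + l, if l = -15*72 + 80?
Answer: -1082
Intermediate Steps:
B = -29 (B = -15 - 14 = -29)
z(u, c) = -30 (z(u, c) = 3*(-10) = -30)
j = -52 (j = -29 - 23 = -52)
l = -1000 (l = -1080 + 80 = -1000)
O(U) = -82 (O(U) = -30 - 52 = -82)
O(P(-7, -10)) + l = -82 - 1000 = -1082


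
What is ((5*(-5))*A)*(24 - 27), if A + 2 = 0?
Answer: -150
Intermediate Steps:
A = -2 (A = -2 + 0 = -2)
((5*(-5))*A)*(24 - 27) = ((5*(-5))*(-2))*(24 - 27) = -25*(-2)*(-3) = 50*(-3) = -150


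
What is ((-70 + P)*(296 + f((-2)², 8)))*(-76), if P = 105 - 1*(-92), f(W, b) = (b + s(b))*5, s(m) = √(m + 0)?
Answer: -3243072 - 96520*√2 ≈ -3.3796e+6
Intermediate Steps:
s(m) = √m
f(W, b) = 5*b + 5*√b (f(W, b) = (b + √b)*5 = 5*b + 5*√b)
P = 197 (P = 105 + 92 = 197)
((-70 + P)*(296 + f((-2)², 8)))*(-76) = ((-70 + 197)*(296 + (5*8 + 5*√8)))*(-76) = (127*(296 + (40 + 5*(2*√2))))*(-76) = (127*(296 + (40 + 10*√2)))*(-76) = (127*(336 + 10*√2))*(-76) = (42672 + 1270*√2)*(-76) = -3243072 - 96520*√2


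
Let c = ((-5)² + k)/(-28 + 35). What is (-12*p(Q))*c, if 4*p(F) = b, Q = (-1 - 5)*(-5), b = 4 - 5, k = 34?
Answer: 177/7 ≈ 25.286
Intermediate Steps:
b = -1
Q = 30 (Q = -6*(-5) = 30)
p(F) = -¼ (p(F) = (¼)*(-1) = -¼)
c = 59/7 (c = ((-5)² + 34)/(-28 + 35) = (25 + 34)/7 = 59*(⅐) = 59/7 ≈ 8.4286)
(-12*p(Q))*c = -12*(-¼)*(59/7) = 3*(59/7) = 177/7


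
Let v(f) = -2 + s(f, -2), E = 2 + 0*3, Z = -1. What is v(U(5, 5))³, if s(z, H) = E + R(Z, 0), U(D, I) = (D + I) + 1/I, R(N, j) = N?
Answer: -1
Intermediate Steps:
E = 2 (E = 2 + 0 = 2)
U(D, I) = D + I + 1/I
s(z, H) = 1 (s(z, H) = 2 - 1 = 1)
v(f) = -1 (v(f) = -2 + 1 = -1)
v(U(5, 5))³ = (-1)³ = -1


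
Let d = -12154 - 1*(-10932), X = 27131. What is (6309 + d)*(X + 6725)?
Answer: 172225472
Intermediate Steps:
d = -1222 (d = -12154 + 10932 = -1222)
(6309 + d)*(X + 6725) = (6309 - 1222)*(27131 + 6725) = 5087*33856 = 172225472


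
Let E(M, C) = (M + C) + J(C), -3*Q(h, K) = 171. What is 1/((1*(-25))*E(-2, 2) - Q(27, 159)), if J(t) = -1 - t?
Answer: 1/132 ≈ 0.0075758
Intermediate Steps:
Q(h, K) = -57 (Q(h, K) = -⅓*171 = -57)
E(M, C) = -1 + M (E(M, C) = (M + C) + (-1 - C) = (C + M) + (-1 - C) = -1 + M)
1/((1*(-25))*E(-2, 2) - Q(27, 159)) = 1/((1*(-25))*(-1 - 2) - 1*(-57)) = 1/(-25*(-3) + 57) = 1/(75 + 57) = 1/132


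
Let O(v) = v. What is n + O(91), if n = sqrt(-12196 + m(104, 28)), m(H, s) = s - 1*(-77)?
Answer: 91 + I*sqrt(12091) ≈ 91.0 + 109.96*I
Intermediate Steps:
m(H, s) = 77 + s (m(H, s) = s + 77 = 77 + s)
n = I*sqrt(12091) (n = sqrt(-12196 + (77 + 28)) = sqrt(-12196 + 105) = sqrt(-12091) = I*sqrt(12091) ≈ 109.96*I)
n + O(91) = I*sqrt(12091) + 91 = 91 + I*sqrt(12091)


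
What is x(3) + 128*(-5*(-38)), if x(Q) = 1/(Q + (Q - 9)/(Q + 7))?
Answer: 291845/12 ≈ 24320.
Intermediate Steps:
x(Q) = 1/(Q + (-9 + Q)/(7 + Q))
x(3) + 128*(-5*(-38)) = (7 + 3)/(-9 + 3² + 8*3) + 128*(-5*(-38)) = 10/(-9 + 9 + 24) + 128*190 = 10/24 + 24320 = (1/24)*10 + 24320 = 5/12 + 24320 = 291845/12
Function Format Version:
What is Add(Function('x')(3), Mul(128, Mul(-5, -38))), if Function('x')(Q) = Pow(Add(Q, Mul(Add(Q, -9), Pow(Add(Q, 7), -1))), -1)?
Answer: Rational(291845, 12) ≈ 24320.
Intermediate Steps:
Function('x')(Q) = Pow(Add(Q, Mul(Pow(Add(7, Q), -1), Add(-9, Q))), -1) (Function('x')(Q) = Pow(Add(Q, Mul(Add(-9, Q), Pow(Add(7, Q), -1))), -1) = Pow(Add(Q, Mul(Pow(Add(7, Q), -1), Add(-9, Q))), -1))
Add(Function('x')(3), Mul(128, Mul(-5, -38))) = Add(Mul(Pow(Add(-9, Pow(3, 2), Mul(8, 3)), -1), Add(7, 3)), Mul(128, Mul(-5, -38))) = Add(Mul(Pow(Add(-9, 9, 24), -1), 10), Mul(128, 190)) = Add(Mul(Pow(24, -1), 10), 24320) = Add(Mul(Rational(1, 24), 10), 24320) = Add(Rational(5, 12), 24320) = Rational(291845, 12)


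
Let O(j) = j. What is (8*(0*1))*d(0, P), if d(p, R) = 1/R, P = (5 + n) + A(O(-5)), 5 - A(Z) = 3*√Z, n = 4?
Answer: 0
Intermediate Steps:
A(Z) = 5 - 3*√Z
P = 14 - 3*I*√5 (P = (5 + 4) + (5 - 3*I*√5) = 9 + (5 - 3*I*√5) = 14 - 3*I*√5 ≈ 14.0 - 6.7082*I)
(8*(0*1))*d(0, P) = (8*(0*1))/(14 - 3*I*√5) = (8*0)/(14 - 3*I*√5) = 0/(14 - 3*I*√5) = 0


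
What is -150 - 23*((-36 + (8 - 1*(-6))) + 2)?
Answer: 310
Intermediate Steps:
-150 - 23*((-36 + (8 - 1*(-6))) + 2) = -150 - 23*((-36 + (8 + 6)) + 2) = -150 - 23*((-36 + 14) + 2) = -150 - 23*(-22 + 2) = -150 - 23*(-20) = -150 + 460 = 310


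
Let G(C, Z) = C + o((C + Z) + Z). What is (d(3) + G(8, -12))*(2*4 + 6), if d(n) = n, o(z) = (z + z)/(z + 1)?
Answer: 2758/15 ≈ 183.87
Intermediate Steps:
o(z) = 2*z/(1 + z) (o(z) = (2*z)/(1 + z) = 2*z/(1 + z))
G(C, Z) = C + 2*(C + 2*Z)/(1 + C + 2*Z) (G(C, Z) = C + 2*((C + Z) + Z)/(1 + ((C + Z) + Z)) = C + 2*(C + 2*Z)/(1 + (C + 2*Z)) = C + 2*(C + 2*Z)/(1 + C + 2*Z))
(d(3) + G(8, -12))*(2*4 + 6) = (3 + (2*8 + 4*(-12) + 8*(1 + 8 + 2*(-12)))/(1 + 8 + 2*(-12)))*(2*4 + 6) = (3 + (16 - 48 + 8*(1 + 8 - 24))/(1 + 8 - 24))*(8 + 6) = (3 + (16 - 48 + 8*(-15))/(-15))*14 = (3 - (16 - 48 - 120)/15)*14 = (3 - 1/15*(-152))*14 = (3 + 152/15)*14 = (197/15)*14 = 2758/15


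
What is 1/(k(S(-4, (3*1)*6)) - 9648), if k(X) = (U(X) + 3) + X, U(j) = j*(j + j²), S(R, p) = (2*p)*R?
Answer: -1/2975037 ≈ -3.3613e-7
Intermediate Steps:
S(R, p) = 2*R*p
k(X) = 3 + X + X²*(1 + X) (k(X) = (X²*(1 + X) + 3) + X = (3 + X²*(1 + X)) + X = 3 + X + X²*(1 + X))
1/(k(S(-4, (3*1)*6)) - 9648) = 1/((3 + 2*(-4)*((3*1)*6) + (2*(-4)*((3*1)*6))²*(1 + 2*(-4)*((3*1)*6))) - 9648) = 1/((3 + 2*(-4)*(3*6) + (2*(-4)*(3*6))²*(1 + 2*(-4)*(3*6))) - 9648) = 1/((3 + 2*(-4)*18 + (2*(-4)*18)²*(1 + 2*(-4)*18)) - 9648) = 1/((3 - 144 + (-144)²*(1 - 144)) - 9648) = 1/((3 - 144 + 20736*(-143)) - 9648) = 1/((3 - 144 - 2965248) - 9648) = 1/(-2965389 - 9648) = 1/(-2975037) = -1/2975037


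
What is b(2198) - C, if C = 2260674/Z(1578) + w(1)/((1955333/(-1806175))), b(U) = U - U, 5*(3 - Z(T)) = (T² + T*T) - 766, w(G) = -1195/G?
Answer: -10725303103724165/9736359720871 ≈ -1101.6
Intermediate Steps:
Z(T) = 781/5 - 2*T²/5 (Z(T) = 3 - ((T² + T*T) - 766)/5 = 3 - ((T² + T²) - 766)/5 = 3 - (2*T² - 766)/5 = 3 - (-766 + 2*T²)/5 = 3 + (766/5 - 2*T²/5) = 781/5 - 2*T²/5)
b(U) = 0
C = 10725303103724165/9736359720871 (C = 2260674/(781/5 - ⅖*1578²) + (-1195/1)/((1955333/(-1806175))) = 2260674/(781/5 - ⅖*2490084) + (-1195*1)/((1955333*(-1/1806175))) = 2260674/(781/5 - 4980168/5) - 1195/(-1955333/1806175) = 2260674/(-4979387/5) - 1195*(-1806175/1955333) = 2260674*(-5/4979387) + 2158379125/1955333 = -11303370/4979387 + 2158379125/1955333 = 10725303103724165/9736359720871 ≈ 1101.6)
b(2198) - C = 0 - 1*10725303103724165/9736359720871 = 0 - 10725303103724165/9736359720871 = -10725303103724165/9736359720871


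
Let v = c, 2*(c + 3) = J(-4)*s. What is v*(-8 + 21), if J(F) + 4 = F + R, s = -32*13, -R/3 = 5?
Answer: 62153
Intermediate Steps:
R = -15 (R = -3*5 = -15)
s = -416
J(F) = -19 + F (J(F) = -4 + (F - 15) = -4 + (-15 + F) = -19 + F)
c = 4781 (c = -3 + ((-19 - 4)*(-416))/2 = -3 + (-23*(-416))/2 = -3 + (1/2)*9568 = -3 + 4784 = 4781)
v = 4781
v*(-8 + 21) = 4781*(-8 + 21) = 4781*13 = 62153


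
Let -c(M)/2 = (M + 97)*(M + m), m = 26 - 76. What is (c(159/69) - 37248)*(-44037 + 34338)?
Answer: 142508338104/529 ≈ 2.6939e+8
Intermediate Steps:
m = -50
c(M) = -2*(-50 + M)*(97 + M) (c(M) = -2*(M + 97)*(M - 50) = -2*(97 + M)*(-50 + M) = -2*(-50 + M)*(97 + M))
(c(159/69) - 37248)*(-44037 + 34338) = ((9700 - 14946/69 - 2*(159/69)²) - 37248)*(-44037 + 34338) = ((9700 - 14946/69 - 2*(159*(1/69))²) - 37248)*(-9699) = ((9700 - 94*53/23 - 2*(53/23)²) - 37248)*(-9699) = ((9700 - 4982/23 - 2*2809/529) - 37248)*(-9699) = ((9700 - 4982/23 - 5618/529) - 37248)*(-9699) = (5011096/529 - 37248)*(-9699) = -14693096/529*(-9699) = 142508338104/529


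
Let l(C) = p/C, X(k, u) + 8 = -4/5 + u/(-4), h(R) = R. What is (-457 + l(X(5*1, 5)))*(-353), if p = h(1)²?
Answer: 32432581/201 ≈ 1.6136e+5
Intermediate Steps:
p = 1 (p = 1² = 1)
X(k, u) = -44/5 - u/4 (X(k, u) = -8 + (-4/5 + u/(-4)) = -8 + (-4*⅕ + u*(-¼)) = -8 + (-⅘ - u/4) = -44/5 - u/4)
l(C) = 1/C
(-457 + l(X(5*1, 5)))*(-353) = (-457 + 1/(-44/5 - ¼*5))*(-353) = (-457 + 1/(-44/5 - 5/4))*(-353) = (-457 + 1/(-201/20))*(-353) = (-457 - 20/201)*(-353) = -91877/201*(-353) = 32432581/201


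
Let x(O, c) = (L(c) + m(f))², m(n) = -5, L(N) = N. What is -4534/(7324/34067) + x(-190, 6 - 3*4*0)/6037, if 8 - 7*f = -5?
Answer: -466236836231/22107494 ≈ -21090.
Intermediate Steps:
f = 13/7 (f = 8/7 - ⅐*(-5) = 8/7 + 5/7 = 13/7 ≈ 1.8571)
x(O, c) = (-5 + c)² (x(O, c) = (c - 5)² = (-5 + c)²)
-4534/(7324/34067) + x(-190, 6 - 3*4*0)/6037 = -4534/(7324/34067) + (-5 + (6 - 3*4*0))²/6037 = -4534/(7324*(1/34067)) + (-5 + (6 - 12*0))²*(1/6037) = -4534/7324/34067 + (-5 + (6 + 0))²*(1/6037) = -4534*34067/7324 + (-5 + 6)²*(1/6037) = -77229889/3662 + 1²*(1/6037) = -77229889/3662 + 1*(1/6037) = -77229889/3662 + 1/6037 = -466236836231/22107494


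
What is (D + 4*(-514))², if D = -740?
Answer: 7817616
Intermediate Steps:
(D + 4*(-514))² = (-740 + 4*(-514))² = (-740 - 2056)² = (-2796)² = 7817616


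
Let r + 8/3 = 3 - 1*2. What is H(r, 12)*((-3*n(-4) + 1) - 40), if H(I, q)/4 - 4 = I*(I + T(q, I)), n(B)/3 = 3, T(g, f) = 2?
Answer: -2728/3 ≈ -909.33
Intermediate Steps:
r = -5/3 (r = -8/3 + (3 - 1*2) = -8/3 + (3 - 2) = -8/3 + 1 = -5/3 ≈ -1.6667)
n(B) = 9 (n(B) = 3*3 = 9)
H(I, q) = 16 + 4*I*(2 + I) (H(I, q) = 16 + 4*(I*(I + 2)) = 16 + 4*(I*(2 + I)) = 16 + 4*I*(2 + I))
H(r, 12)*((-3*n(-4) + 1) - 40) = (16 + 4*(-5/3)² + 8*(-5/3))*((-3*9 + 1) - 40) = (16 + 4*(25/9) - 40/3)*((-27 + 1) - 40) = (16 + 100/9 - 40/3)*(-26 - 40) = (124/9)*(-66) = -2728/3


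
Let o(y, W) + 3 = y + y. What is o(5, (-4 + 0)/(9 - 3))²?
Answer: 49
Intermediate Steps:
o(y, W) = -3 + 2*y (o(y, W) = -3 + (y + y) = -3 + 2*y)
o(5, (-4 + 0)/(9 - 3))² = (-3 + 2*5)² = (-3 + 10)² = 7² = 49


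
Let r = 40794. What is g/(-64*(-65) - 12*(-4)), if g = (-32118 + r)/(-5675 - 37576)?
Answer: -723/15166684 ≈ -4.7670e-5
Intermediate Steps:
g = -2892/14417 (g = (-32118 + 40794)/(-5675 - 37576) = 8676/(-43251) = 8676*(-1/43251) = -2892/14417 ≈ -0.20060)
g/(-64*(-65) - 12*(-4)) = -2892/(14417*(-64*(-65) - 12*(-4))) = -2892/(14417*(4160 + 48)) = -2892/14417/4208 = -2892/14417*1/4208 = -723/15166684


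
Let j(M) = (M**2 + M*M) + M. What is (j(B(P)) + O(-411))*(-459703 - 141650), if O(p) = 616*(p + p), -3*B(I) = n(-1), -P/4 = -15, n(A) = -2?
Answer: 304495358818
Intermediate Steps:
P = 60 (P = -4*(-15) = 60)
B(I) = 2/3 (B(I) = -1/3*(-2) = 2/3)
O(p) = 1232*p (O(p) = 616*(2*p) = 1232*p)
j(M) = M + 2*M**2 (j(M) = (M**2 + M**2) + M = 2*M**2 + M = M + 2*M**2)
(j(B(P)) + O(-411))*(-459703 - 141650) = (2*(1 + 2*(2/3))/3 + 1232*(-411))*(-459703 - 141650) = (2*(1 + 4/3)/3 - 506352)*(-601353) = ((2/3)*(7/3) - 506352)*(-601353) = (14/9 - 506352)*(-601353) = -4557154/9*(-601353) = 304495358818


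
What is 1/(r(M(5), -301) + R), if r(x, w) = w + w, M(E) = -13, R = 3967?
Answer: 1/3365 ≈ 0.00029718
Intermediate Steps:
r(x, w) = 2*w
1/(r(M(5), -301) + R) = 1/(2*(-301) + 3967) = 1/(-602 + 3967) = 1/3365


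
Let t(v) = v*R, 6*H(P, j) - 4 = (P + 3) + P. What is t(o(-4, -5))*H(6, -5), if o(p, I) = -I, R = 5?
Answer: 475/6 ≈ 79.167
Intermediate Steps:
H(P, j) = 7/6 + P/3 (H(P, j) = 2/3 + ((P + 3) + P)/6 = 2/3 + ((3 + P) + P)/6 = 2/3 + (3 + 2*P)/6 = 2/3 + (1/2 + P/3) = 7/6 + P/3)
t(v) = 5*v (t(v) = v*5 = 5*v)
t(o(-4, -5))*H(6, -5) = (5*(-1*(-5)))*(7/6 + (1/3)*6) = (5*5)*(7/6 + 2) = 25*(19/6) = 475/6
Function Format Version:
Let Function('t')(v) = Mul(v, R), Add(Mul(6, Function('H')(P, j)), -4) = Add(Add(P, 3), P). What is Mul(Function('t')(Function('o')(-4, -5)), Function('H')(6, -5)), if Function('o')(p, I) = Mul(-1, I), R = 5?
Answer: Rational(475, 6) ≈ 79.167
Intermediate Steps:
Function('H')(P, j) = Add(Rational(7, 6), Mul(Rational(1, 3), P)) (Function('H')(P, j) = Add(Rational(2, 3), Mul(Rational(1, 6), Add(Add(P, 3), P))) = Add(Rational(2, 3), Mul(Rational(1, 6), Add(Add(3, P), P))) = Add(Rational(2, 3), Mul(Rational(1, 6), Add(3, Mul(2, P)))) = Add(Rational(2, 3), Add(Rational(1, 2), Mul(Rational(1, 3), P))) = Add(Rational(7, 6), Mul(Rational(1, 3), P)))
Function('t')(v) = Mul(5, v) (Function('t')(v) = Mul(v, 5) = Mul(5, v))
Mul(Function('t')(Function('o')(-4, -5)), Function('H')(6, -5)) = Mul(Mul(5, Mul(-1, -5)), Add(Rational(7, 6), Mul(Rational(1, 3), 6))) = Mul(Mul(5, 5), Add(Rational(7, 6), 2)) = Mul(25, Rational(19, 6)) = Rational(475, 6)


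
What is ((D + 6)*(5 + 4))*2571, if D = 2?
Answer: 185112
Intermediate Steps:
((D + 6)*(5 + 4))*2571 = ((2 + 6)*(5 + 4))*2571 = (8*9)*2571 = 72*2571 = 185112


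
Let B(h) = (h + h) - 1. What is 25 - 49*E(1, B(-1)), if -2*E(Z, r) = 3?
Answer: 197/2 ≈ 98.500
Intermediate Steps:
B(h) = -1 + 2*h (B(h) = 2*h - 1 = -1 + 2*h)
E(Z, r) = -3/2 (E(Z, r) = -½*3 = -3/2)
25 - 49*E(1, B(-1)) = 25 - 49*(-3/2) = 25 + 147/2 = 197/2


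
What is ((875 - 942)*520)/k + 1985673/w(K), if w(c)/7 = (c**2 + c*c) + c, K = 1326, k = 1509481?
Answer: 41948932923/728846862926 ≈ 0.057555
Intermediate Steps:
w(c) = 7*c + 14*c**2 (w(c) = 7*((c**2 + c*c) + c) = 7*((c**2 + c**2) + c) = 7*(2*c**2 + c) = 7*(c + 2*c**2) = 7*c + 14*c**2)
((875 - 942)*520)/k + 1985673/w(K) = ((875 - 942)*520)/1509481 + 1985673/((7*1326*(1 + 2*1326))) = -67*520*(1/1509481) + 1985673/((7*1326*(1 + 2652))) = -34840*1/1509481 + 1985673/((7*1326*2653)) = -34840/1509481 + 1985673/24625146 = -34840/1509481 + 1985673*(1/24625146) = -34840/1509481 + 661891/8208382 = 41948932923/728846862926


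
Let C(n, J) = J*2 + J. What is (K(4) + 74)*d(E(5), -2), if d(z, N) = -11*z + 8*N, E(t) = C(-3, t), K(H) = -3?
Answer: -12851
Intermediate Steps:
C(n, J) = 3*J (C(n, J) = 2*J + J = 3*J)
E(t) = 3*t
(K(4) + 74)*d(E(5), -2) = (-3 + 74)*(-33*5 + 8*(-2)) = 71*(-11*15 - 16) = 71*(-165 - 16) = 71*(-181) = -12851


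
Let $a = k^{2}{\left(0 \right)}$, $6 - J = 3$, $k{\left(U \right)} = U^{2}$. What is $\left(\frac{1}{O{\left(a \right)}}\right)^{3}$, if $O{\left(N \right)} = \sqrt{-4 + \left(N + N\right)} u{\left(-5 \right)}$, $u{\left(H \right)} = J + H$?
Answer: $- \frac{i}{64} \approx - 0.015625 i$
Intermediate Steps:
$J = 3$ ($J = 6 - 3 = 3$)
$a = 0$ ($a = \left(0^{2}\right)^{2} = 0^{2} = 0$)
$u{\left(H \right)} = 3 + H$
$O{\left(N \right)} = - 2 \sqrt{-4 + 2 N}$ ($O{\left(N \right)} = \sqrt{-4 + \left(N + N\right)} \left(3 - 5\right) = \sqrt{-4 + 2 N} \left(-2\right) = - 2 \sqrt{-4 + 2 N}$)
$\left(\frac{1}{O{\left(a \right)}}\right)^{3} = \left(\frac{1}{\left(-2\right) \sqrt{-4 + 2 \cdot 0}}\right)^{3} = \left(\frac{1}{\left(-2\right) \sqrt{-4 + 0}}\right)^{3} = \left(\frac{1}{\left(-2\right) \sqrt{-4}}\right)^{3} = \left(\frac{1}{\left(-2\right) 2 i}\right)^{3} = \left(\frac{1}{\left(-4\right) i}\right)^{3} = \left(\frac{i}{4}\right)^{3} = - \frac{i}{64}$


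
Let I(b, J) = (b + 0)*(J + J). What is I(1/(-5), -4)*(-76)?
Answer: -608/5 ≈ -121.60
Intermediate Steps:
I(b, J) = 2*J*b (I(b, J) = b*(2*J) = 2*J*b)
I(1/(-5), -4)*(-76) = (2*(-4)/(-5))*(-76) = (2*(-4)*(-1/5))*(-76) = (8/5)*(-76) = -608/5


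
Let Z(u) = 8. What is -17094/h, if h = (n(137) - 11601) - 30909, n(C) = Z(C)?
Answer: 8547/21251 ≈ 0.40219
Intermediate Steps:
n(C) = 8
h = -42502 (h = (8 - 11601) - 30909 = -11593 - 30909 = -42502)
-17094/h = -17094/(-42502) = -17094*(-1/42502) = 8547/21251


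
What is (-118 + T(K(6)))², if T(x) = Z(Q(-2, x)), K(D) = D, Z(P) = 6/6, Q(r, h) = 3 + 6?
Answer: 13689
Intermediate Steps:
Q(r, h) = 9
Z(P) = 1 (Z(P) = 6*(⅙) = 1)
T(x) = 1
(-118 + T(K(6)))² = (-118 + 1)² = (-117)² = 13689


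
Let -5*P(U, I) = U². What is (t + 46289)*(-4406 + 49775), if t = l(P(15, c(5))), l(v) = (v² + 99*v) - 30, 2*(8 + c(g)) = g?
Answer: 1988477901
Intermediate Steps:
c(g) = -8 + g/2
P(U, I) = -U²/5
l(v) = -30 + v² + 99*v
t = -2460 (t = -30 + (-⅕*15²)² + 99*(-⅕*15²) = -30 + (-⅕*225)² + 99*(-⅕*225) = -30 + (-45)² + 99*(-45) = -30 + 2025 - 4455 = -2460)
(t + 46289)*(-4406 + 49775) = (-2460 + 46289)*(-4406 + 49775) = 43829*45369 = 1988477901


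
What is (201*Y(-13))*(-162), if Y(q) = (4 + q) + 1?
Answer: 260496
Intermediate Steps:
Y(q) = 5 + q
(201*Y(-13))*(-162) = (201*(5 - 13))*(-162) = (201*(-8))*(-162) = -1608*(-162) = 260496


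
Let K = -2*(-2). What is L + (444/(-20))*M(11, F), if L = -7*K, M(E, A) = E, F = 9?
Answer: -1361/5 ≈ -272.20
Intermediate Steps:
K = 4
L = -28 (L = -7*4 = -28)
L + (444/(-20))*M(11, F) = -28 + (444/(-20))*11 = -28 + (444*(-1/20))*11 = -28 - 111/5*11 = -28 - 1221/5 = -1361/5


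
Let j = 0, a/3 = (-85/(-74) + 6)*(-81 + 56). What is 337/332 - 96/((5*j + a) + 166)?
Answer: 11589295/9093812 ≈ 1.2744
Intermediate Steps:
a = -39675/74 (a = 3*((-85/(-74) + 6)*(-81 + 56)) = 3*((-85*(-1/74) + 6)*(-25)) = 3*((85/74 + 6)*(-25)) = 3*((529/74)*(-25)) = 3*(-13225/74) = -39675/74 ≈ -536.15)
337/332 - 96/((5*j + a) + 166) = 337/332 - 96/((5*0 - 39675/74) + 166) = 337*(1/332) - 96/((0 - 39675/74) + 166) = 337/332 - 96/(-39675/74 + 166) = 337/332 - 96/(-27391/74) = 337/332 - 96*(-74/27391) = 337/332 + 7104/27391 = 11589295/9093812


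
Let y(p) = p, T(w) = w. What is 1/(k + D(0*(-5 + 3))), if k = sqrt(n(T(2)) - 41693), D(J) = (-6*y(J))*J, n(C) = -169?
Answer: -I*sqrt(41862)/41862 ≈ -0.0048875*I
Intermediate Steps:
D(J) = -6*J**2 (D(J) = (-6*J)*J = -6*J**2)
k = I*sqrt(41862) (k = sqrt(-169 - 41693) = sqrt(-41862) = I*sqrt(41862) ≈ 204.6*I)
1/(k + D(0*(-5 + 3))) = 1/(I*sqrt(41862) - 6*(0*(-5 + 3))**2) = 1/(I*sqrt(41862) - 6*(0*(-2))**2) = 1/(I*sqrt(41862) - 6*0**2) = 1/(I*sqrt(41862) - 6*0) = 1/(I*sqrt(41862) + 0) = 1/(I*sqrt(41862)) = -I*sqrt(41862)/41862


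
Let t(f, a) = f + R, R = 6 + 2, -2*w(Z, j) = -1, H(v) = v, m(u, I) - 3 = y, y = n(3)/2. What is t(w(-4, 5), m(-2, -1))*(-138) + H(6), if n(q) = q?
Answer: -1167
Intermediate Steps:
y = 3/2 ≈ 1.5000
m(u, I) = 9/2 (m(u, I) = 3 + 3/2 = 9/2)
w(Z, j) = ½ (w(Z, j) = -½*(-1) = ½)
R = 8
t(f, a) = 8 + f (t(f, a) = f + 8 = 8 + f)
t(w(-4, 5), m(-2, -1))*(-138) + H(6) = (8 + ½)*(-138) + 6 = (17/2)*(-138) + 6 = -1173 + 6 = -1167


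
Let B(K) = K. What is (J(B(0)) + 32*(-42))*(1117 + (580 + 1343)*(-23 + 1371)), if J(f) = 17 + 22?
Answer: -3384283905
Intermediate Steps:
J(f) = 39
(J(B(0)) + 32*(-42))*(1117 + (580 + 1343)*(-23 + 1371)) = (39 + 32*(-42))*(1117 + (580 + 1343)*(-23 + 1371)) = (39 - 1344)*(1117 + 1923*1348) = -1305*(1117 + 2592204) = -1305*2593321 = -3384283905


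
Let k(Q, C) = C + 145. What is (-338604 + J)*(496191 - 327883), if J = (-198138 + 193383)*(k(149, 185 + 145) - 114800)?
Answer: 91437826773468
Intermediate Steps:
k(Q, C) = 145 + C
J = 543615375 (J = (-198138 + 193383)*((145 + (185 + 145)) - 114800) = -4755*((145 + 330) - 114800) = -4755*(475 - 114800) = -4755*(-114325) = 543615375)
(-338604 + J)*(496191 - 327883) = (-338604 + 543615375)*(496191 - 327883) = 543276771*168308 = 91437826773468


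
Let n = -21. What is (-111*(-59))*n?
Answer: -137529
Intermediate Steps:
(-111*(-59))*n = -111*(-59)*(-21) = 6549*(-21) = -137529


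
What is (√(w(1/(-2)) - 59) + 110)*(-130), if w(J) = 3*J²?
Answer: -14300 - 65*I*√233 ≈ -14300.0 - 992.18*I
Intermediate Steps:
(√(w(1/(-2)) - 59) + 110)*(-130) = (√(3*(1/(-2))² - 59) + 110)*(-130) = (√(3*(-½)² - 59) + 110)*(-130) = (√(3*(¼) - 59) + 110)*(-130) = (√(¾ - 59) + 110)*(-130) = (√(-233/4) + 110)*(-130) = (I*√233/2 + 110)*(-130) = (110 + I*√233/2)*(-130) = -14300 - 65*I*√233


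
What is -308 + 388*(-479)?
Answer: -186160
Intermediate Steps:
-308 + 388*(-479) = -308 - 185852 = -186160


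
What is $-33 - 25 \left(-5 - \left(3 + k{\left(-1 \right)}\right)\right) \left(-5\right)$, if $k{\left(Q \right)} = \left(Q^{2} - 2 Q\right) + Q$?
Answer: $-1283$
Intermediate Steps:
$k{\left(Q \right)} = Q^{2} - Q$
$-33 - 25 \left(-5 - \left(3 + k{\left(-1 \right)}\right)\right) \left(-5\right) = -33 - 25 \left(-5 - \left(3 - \left(-1 - 1\right)\right)\right) \left(-5\right) = -33 - 25 \left(-5 - \left(3 - -2\right)\right) \left(-5\right) = -33 - 25 \left(-5 - 5\right) \left(-5\right) = -33 - 25 \left(\left(-10\right) \left(-5\right)\right) = -33 - 1250 = -1283$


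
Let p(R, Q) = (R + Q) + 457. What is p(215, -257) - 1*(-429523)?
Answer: 429938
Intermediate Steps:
p(R, Q) = 457 + Q + R (p(R, Q) = (Q + R) + 457 = 457 + Q + R)
p(215, -257) - 1*(-429523) = (457 - 257 + 215) - 1*(-429523) = 415 + 429523 = 429938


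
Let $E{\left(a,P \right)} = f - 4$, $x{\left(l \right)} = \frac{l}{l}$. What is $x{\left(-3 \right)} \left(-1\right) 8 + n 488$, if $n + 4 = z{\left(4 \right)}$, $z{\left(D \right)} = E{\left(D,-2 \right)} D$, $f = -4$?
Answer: $-17576$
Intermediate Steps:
$x{\left(l \right)} = 1$
$E{\left(a,P \right)} = -8$ ($E{\left(a,P \right)} = -4 - 4 = -8$)
$z{\left(D \right)} = - 8 D$
$n = -36$ ($n = -4 - 32 = -36$)
$x{\left(-3 \right)} \left(-1\right) 8 + n 488 = 1 \left(-1\right) 8 - 17568 = \left(-1\right) 8 - 17568 = -8 - 17568 = -17576$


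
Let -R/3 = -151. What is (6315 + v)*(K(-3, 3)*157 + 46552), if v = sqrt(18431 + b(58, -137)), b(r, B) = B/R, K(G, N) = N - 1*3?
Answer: 293975880 + 46552*sqrt(3782145018)/453 ≈ 3.0030e+8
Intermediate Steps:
R = 453 (R = -3*(-151) = 453)
K(G, N) = -3 + N (K(G, N) = N - 3 = -3 + N)
b(r, B) = B/453
v = sqrt(3782145018)/453 (v = sqrt(18431 + (1/453)*(-137)) = sqrt(18431 - 137/453) = sqrt(8349106/453) = sqrt(3782145018)/453 ≈ 135.76)
(6315 + v)*(K(-3, 3)*157 + 46552) = (6315 + sqrt(3782145018)/453)*((-3 + 3)*157 + 46552) = (6315 + sqrt(3782145018)/453)*(0*157 + 46552) = (6315 + sqrt(3782145018)/453)*(0 + 46552) = (6315 + sqrt(3782145018)/453)*46552 = 293975880 + 46552*sqrt(3782145018)/453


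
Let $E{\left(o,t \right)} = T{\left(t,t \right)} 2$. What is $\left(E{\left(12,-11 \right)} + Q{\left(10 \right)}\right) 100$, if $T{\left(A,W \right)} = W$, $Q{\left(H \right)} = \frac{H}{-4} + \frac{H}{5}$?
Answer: $-2250$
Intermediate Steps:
$Q{\left(H \right)} = - \frac{H}{20}$ ($Q{\left(H \right)} = H \left(- \frac{1}{4}\right) + H \frac{1}{5} = - \frac{H}{4} + \frac{H}{5} = - \frac{H}{20}$)
$E{\left(o,t \right)} = 2 t$ ($E{\left(o,t \right)} = t 2 = 2 t$)
$\left(E{\left(12,-11 \right)} + Q{\left(10 \right)}\right) 100 = \left(2 \left(-11\right) - \frac{1}{2}\right) 100 = \left(-22 - \frac{1}{2}\right) 100 = \left(- \frac{45}{2}\right) 100 = -2250$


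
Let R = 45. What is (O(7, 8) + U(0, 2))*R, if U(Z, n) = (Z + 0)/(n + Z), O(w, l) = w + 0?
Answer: 315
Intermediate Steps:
O(w, l) = w
U(Z, n) = Z/(Z + n)
(O(7, 8) + U(0, 2))*R = (7 + 0/(0 + 2))*45 = (7 + 0/2)*45 = (7 + 0*(½))*45 = (7 + 0)*45 = 7*45 = 315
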